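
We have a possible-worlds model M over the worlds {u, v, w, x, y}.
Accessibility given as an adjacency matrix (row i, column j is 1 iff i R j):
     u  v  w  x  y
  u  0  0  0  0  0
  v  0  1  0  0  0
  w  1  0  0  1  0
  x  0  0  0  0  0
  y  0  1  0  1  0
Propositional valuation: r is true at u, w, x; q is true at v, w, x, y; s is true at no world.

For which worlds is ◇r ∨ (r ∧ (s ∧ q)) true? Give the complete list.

Let φ = ◇r ∨ (r ∧ (s ∧ q)). Evaluate φ at each world:
  u (successors ∅): φ is false.
  v (successors {v}): φ is false.
  w (successors {u, x}): φ is true.
  x (successors ∅): φ is false.
  y (successors {v, x}): φ is true.
For instance, at v:
  At v: ◇r is false, r ∧ (s ∧ q) is false, so ◇r ∨ (r ∧ (s ∧ q)) is false.
    At v: ◇r requires r at some successor in {v}.
      At v: r is false.
    So ◇r is false at v.
Satisfying worlds: {w, y}

w, y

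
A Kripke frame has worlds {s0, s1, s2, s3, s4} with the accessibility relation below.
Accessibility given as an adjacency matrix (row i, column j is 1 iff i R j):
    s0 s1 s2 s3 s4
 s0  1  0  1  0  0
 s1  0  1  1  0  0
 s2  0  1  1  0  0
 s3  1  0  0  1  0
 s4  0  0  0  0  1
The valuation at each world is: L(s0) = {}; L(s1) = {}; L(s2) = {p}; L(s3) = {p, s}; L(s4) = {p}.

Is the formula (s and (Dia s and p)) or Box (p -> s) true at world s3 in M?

Yes

Recall that Box ψ holds at a world iff ψ holds at every accessible world, and Dia ψ holds iff ψ holds at some accessible world.
At s3: s and (Dia s and p) is true, Box (p -> s) is true, so (s and (Dia s and p)) or Box (p -> s) is true.
  At s3: s is true, Dia s and p is true, so s and (Dia s and p) is true.
    At s3: Dia s is true, p is true, so Dia s and p is true.
      At s3: Dia s requires s at some successor in {s0, s3}.
        s holds at s3, so Dia s is true at s3.
  At s3: Box (p -> s) requires p -> s at every successor {s0, s3}.
    At s0: p -> s is true.
    At s3: p -> s is true.
  So Box (p -> s) is true at s3.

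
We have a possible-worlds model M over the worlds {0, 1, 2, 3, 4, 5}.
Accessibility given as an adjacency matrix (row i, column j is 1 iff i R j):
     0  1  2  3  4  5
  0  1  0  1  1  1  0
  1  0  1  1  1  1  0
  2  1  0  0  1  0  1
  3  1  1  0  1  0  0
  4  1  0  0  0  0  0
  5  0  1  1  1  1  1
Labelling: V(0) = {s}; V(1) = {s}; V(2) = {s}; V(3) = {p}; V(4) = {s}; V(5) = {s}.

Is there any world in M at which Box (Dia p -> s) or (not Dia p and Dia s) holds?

Yes

Recall that Box ψ holds at a world iff ψ holds at every accessible world, and Dia ψ holds iff ψ holds at some accessible world.
Let φ = Box (Dia p -> s) or (not Dia p and Dia s). Evaluate φ at each world:
  0 (successors {0, 2, 3, 4}): φ is false.
  1 (successors {1, 2, 3, 4}): φ is false.
  2 (successors {0, 3, 5}): φ is false.
  3 (successors {0, 1, 3}): φ is false.
  4 (successors {0}): φ is true.
  5 (successors {1, 2, 3, 4, 5}): φ is false.
Detail at 4 (witness):
  At 4: Box (Dia p -> s) is true, not Dia p and Dia s is true, so Box (Dia p -> s) or (not Dia p and Dia s) is true.
    At 4: Box (Dia p -> s) requires Dia p -> s at every successor {0}.
      At 0: Dia p -> s is true.
    So Box (Dia p -> s) is true at 4.
    At 4: not Dia p is true, Dia s is true, so not Dia p and Dia s is true.
      At 4: Dia p is false, so not Dia p is true.
      At 4: Dia s requires s at some successor in {0}.
        s holds at 0, so Dia s is true at 4.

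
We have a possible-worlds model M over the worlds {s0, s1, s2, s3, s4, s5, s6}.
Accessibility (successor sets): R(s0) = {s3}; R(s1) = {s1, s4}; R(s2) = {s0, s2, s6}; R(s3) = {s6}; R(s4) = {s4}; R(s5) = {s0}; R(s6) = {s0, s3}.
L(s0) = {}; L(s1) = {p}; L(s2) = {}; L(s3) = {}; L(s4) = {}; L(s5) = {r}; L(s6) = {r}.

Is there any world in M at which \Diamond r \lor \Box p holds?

Recall that \Box ψ holds at a world iff ψ holds at every accessible world, and \Diamond ψ holds iff ψ holds at some accessible world.
Let φ = \Diamond r \lor \Box p. Evaluate φ at each world:
  s0 (successors {s3}): φ is false.
  s1 (successors {s1, s4}): φ is false.
  s2 (successors {s0, s2, s6}): φ is true.
  s3 (successors {s6}): φ is true.
  s4 (successors {s4}): φ is false.
  s5 (successors {s0}): φ is false.
  s6 (successors {s0, s3}): φ is false.
Detail at s2 (witness):
  At s2: \Diamond r is true, \Box p is false, so \Diamond r \lor \Box p is true.
    At s2: \Diamond r requires r at some successor in {s0, s2, s6}.
      r holds at s6, so \Diamond r is true at s2.
    At s2: \Box p requires p at every successor {s0, s2, s6}.
      p fails at s0, so \Box p is false at s2.

Yes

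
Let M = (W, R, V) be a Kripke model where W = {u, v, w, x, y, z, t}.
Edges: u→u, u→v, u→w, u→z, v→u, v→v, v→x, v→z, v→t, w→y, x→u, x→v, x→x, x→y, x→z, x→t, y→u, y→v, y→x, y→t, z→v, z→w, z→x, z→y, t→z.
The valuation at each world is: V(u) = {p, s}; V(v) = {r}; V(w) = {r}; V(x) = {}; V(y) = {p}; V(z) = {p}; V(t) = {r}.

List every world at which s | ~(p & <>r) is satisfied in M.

Let φ = s | ~(p & <>r). Evaluate φ at each world:
  u (successors {u, v, w, z}): φ is true.
  v (successors {u, v, x, z, t}): φ is true.
  w (successors {y}): φ is true.
  x (successors {u, v, x, y, z, t}): φ is true.
  y (successors {u, v, x, t}): φ is false.
  z (successors {v, w, x, y}): φ is false.
  t (successors {z}): φ is true.
For instance, at t:
  At t: s is false, ~(p & <>r) is true, so s | ~(p & <>r) is true.
    At t: p & <>r is false, so ~(p & <>r) is true.
      At t: p is false, <>r is false, so p & <>r is false.
Satisfying worlds: {u, v, w, x, t}

u, v, w, x, t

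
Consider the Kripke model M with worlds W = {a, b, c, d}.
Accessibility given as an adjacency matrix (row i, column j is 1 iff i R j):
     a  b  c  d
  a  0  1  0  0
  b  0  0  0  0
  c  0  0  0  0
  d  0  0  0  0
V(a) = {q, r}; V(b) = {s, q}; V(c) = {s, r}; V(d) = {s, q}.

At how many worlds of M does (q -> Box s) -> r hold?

2

Recall that Box ψ holds at a world iff ψ holds at every accessible world, and Dia ψ holds iff ψ holds at some accessible world.
Let φ = (q -> Box s) -> r. Evaluate φ at each world:
  a (successors {b}): φ is true.
  b (successors ∅): φ is false.
  c (successors ∅): φ is true.
  d (successors ∅): φ is false.
For instance, at a:
  At a: q -> Box s is true, r is true, so (q -> Box s) -> r is true.
    At a: q is true, Box s is true, so q -> Box s is true.
      At a: Box s requires s at every successor {b}.
        At b: s is true.
      So Box s is true at a.
Satisfying worlds: {a, c}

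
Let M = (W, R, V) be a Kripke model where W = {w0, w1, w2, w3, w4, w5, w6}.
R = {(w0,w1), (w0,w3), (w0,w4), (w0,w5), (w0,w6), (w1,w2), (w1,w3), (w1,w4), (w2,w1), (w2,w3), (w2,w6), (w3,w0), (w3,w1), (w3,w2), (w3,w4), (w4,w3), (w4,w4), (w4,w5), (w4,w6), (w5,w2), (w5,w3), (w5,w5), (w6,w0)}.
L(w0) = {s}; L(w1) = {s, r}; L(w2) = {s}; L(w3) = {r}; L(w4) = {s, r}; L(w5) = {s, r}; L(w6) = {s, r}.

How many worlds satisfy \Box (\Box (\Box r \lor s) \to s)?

Let φ = \Box (\Box (\Box r \lor s) \to s). Evaluate φ at each world:
  w0 (successors {w1, w3, w4, w5, w6}): φ is false.
  w1 (successors {w2, w3, w4}): φ is false.
  w2 (successors {w1, w3, w6}): φ is false.
  w3 (successors {w0, w1, w2, w4}): φ is true.
  w4 (successors {w3, w4, w5, w6}): φ is false.
  w5 (successors {w2, w3, w5}): φ is false.
  w6 (successors {w0}): φ is true.
For instance, at w2:
  At w2: \Box (\Box (\Box r \lor s) \to s) requires \Box (\Box r \lor s) \to s at every successor {w1, w3, w6}.
    \Box (\Box r \lor s) \to s fails at w3, so \Box (\Box (\Box r \lor s) \to s) is false at w2.
      At w3: \Box (\Box r \lor s) is true, s is false, so \Box (\Box r \lor s) \to s is false.
Satisfying worlds: {w3, w6}

2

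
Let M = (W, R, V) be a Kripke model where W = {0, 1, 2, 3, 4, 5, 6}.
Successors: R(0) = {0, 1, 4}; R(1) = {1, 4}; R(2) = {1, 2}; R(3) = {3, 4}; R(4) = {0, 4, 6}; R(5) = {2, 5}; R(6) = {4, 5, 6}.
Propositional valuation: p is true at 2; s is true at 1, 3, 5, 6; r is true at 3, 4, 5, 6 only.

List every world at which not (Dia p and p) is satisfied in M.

Let φ = not (Dia p and p). Evaluate φ at each world:
  0 (successors {0, 1, 4}): φ is true.
  1 (successors {1, 4}): φ is true.
  2 (successors {1, 2}): φ is false.
  3 (successors {3, 4}): φ is true.
  4 (successors {0, 4, 6}): φ is true.
  5 (successors {2, 5}): φ is true.
  6 (successors {4, 5, 6}): φ is true.
For instance, at 0:
  At 0: Dia p and p is false, so not (Dia p and p) is true.
    At 0: Dia p is false, p is false, so Dia p and p is false.
      At 0: Dia p requires p at some successor in {0, 1, 4}.
        At 0: p is false.
        At 1: p is false.
        At 4: p is false.
      So Dia p is false at 0.
Satisfying worlds: {0, 1, 3, 4, 5, 6}

0, 1, 3, 4, 5, 6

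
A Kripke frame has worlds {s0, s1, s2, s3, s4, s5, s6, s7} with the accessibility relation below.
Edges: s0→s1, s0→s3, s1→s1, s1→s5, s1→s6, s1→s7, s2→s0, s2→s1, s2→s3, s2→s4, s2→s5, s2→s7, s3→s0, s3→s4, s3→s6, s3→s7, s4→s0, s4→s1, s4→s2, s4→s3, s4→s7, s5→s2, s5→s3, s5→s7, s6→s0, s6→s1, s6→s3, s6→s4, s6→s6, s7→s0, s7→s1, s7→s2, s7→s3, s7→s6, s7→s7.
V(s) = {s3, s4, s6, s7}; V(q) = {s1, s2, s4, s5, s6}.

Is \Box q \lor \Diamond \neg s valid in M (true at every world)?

Yes

Recall that \Box ψ holds at a world iff ψ holds at every accessible world, and \Diamond ψ holds iff ψ holds at some accessible world.
Let φ = \Box q \lor \Diamond \neg s. Evaluate φ at each world:
  s0 (successors {s1, s3}): φ is true.
  s1 (successors {s1, s5, s6, s7}): φ is true.
  s2 (successors {s0, s1, s3, s4, s5, s7}): φ is true.
  s3 (successors {s0, s4, s6, s7}): φ is true.
  s4 (successors {s0, s1, s2, s3, s7}): φ is true.
  s5 (successors {s2, s3, s7}): φ is true.
  s6 (successors {s0, s1, s3, s4, s6}): φ is true.
  s7 (successors {s0, s1, s2, s3, s6, s7}): φ is true.
For instance, at s0:
  At s0: \Box q is false, \Diamond \neg s is true, so \Box q \lor \Diamond \neg s is true.
    At s0: \Box q requires q at every successor {s1, s3}.
      q fails at s3, so \Box q is false at s0.
    At s0: \Diamond \neg s requires \neg s at some successor in {s1, s3}.
      \neg s holds at s1, so \Diamond \neg s is true at s0.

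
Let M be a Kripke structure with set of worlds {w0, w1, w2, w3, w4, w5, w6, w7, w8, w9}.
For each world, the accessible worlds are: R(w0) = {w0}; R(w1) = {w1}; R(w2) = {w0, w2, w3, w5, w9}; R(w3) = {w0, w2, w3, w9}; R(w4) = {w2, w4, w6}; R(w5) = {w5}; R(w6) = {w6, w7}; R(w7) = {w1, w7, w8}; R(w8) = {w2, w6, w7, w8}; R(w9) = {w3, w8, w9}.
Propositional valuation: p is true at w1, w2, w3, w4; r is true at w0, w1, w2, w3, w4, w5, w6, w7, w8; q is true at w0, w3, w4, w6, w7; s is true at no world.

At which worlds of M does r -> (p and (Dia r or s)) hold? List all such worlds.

w1, w2, w3, w4, w9

Recall that Dia ψ holds at a world iff ψ holds at some accessible world.
Let φ = r -> (p and (Dia r or s)). Evaluate φ at each world:
  w0 (successors {w0}): φ is false.
  w1 (successors {w1}): φ is true.
  w2 (successors {w0, w2, w3, w5, w9}): φ is true.
  w3 (successors {w0, w2, w3, w9}): φ is true.
  w4 (successors {w2, w4, w6}): φ is true.
  w5 (successors {w5}): φ is false.
  w6 (successors {w6, w7}): φ is false.
  w7 (successors {w1, w7, w8}): φ is false.
  w8 (successors {w2, w6, w7, w8}): φ is false.
  w9 (successors {w3, w8, w9}): φ is true.
For instance, at w4:
  At w4: r is true, p and (Dia r or s) is true, so r -> (p and (Dia r or s)) is true.
    At w4: p is true, Dia r or s is true, so p and (Dia r or s) is true.
      At w4: Dia r is true, s is false, so Dia r or s is true.
Satisfying worlds: {w1, w2, w3, w4, w9}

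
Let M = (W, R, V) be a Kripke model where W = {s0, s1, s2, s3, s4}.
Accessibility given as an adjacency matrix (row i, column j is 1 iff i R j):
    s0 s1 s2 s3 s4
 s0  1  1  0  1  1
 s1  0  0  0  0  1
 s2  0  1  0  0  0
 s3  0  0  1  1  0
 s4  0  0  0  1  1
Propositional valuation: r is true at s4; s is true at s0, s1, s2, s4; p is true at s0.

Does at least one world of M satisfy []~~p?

No

Let φ = []~~p. Evaluate φ at each world:
  s0 (successors {s0, s1, s3, s4}): φ is false.
  s1 (successors {s4}): φ is false.
  s2 (successors {s1}): φ is false.
  s3 (successors {s2, s3}): φ is false.
  s4 (successors {s3, s4}): φ is false.
For instance, at s4:
  At s4: []~~p requires ~~p at every successor {s3, s4}.
    ~~p fails at s3, so []~~p is false at s4.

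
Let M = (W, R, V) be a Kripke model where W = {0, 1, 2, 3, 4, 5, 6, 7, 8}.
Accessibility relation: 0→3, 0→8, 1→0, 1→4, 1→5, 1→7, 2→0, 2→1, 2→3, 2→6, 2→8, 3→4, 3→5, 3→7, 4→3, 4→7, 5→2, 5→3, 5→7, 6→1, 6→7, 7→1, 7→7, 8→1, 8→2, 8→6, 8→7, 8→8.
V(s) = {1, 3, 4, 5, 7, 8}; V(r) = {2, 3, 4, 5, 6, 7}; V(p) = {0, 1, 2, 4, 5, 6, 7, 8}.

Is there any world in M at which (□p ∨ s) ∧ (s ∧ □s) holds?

Yes

Let φ = (□p ∨ s) ∧ (s ∧ □s). Evaluate φ at each world:
  0 (successors {3, 8}): φ is false.
  1 (successors {0, 4, 5, 7}): φ is false.
  2 (successors {0, 1, 3, 6, 8}): φ is false.
  3 (successors {4, 5, 7}): φ is true.
  4 (successors {3, 7}): φ is true.
  5 (successors {2, 3, 7}): φ is false.
  6 (successors {1, 7}): φ is false.
  7 (successors {1, 7}): φ is true.
  8 (successors {1, 2, 6, 7, 8}): φ is false.
Detail at 3 (witness):
  At 3: □p ∨ s is true, s ∧ □s is true, so (□p ∨ s) ∧ (s ∧ □s) is true.
    At 3: □p is true, s is true, so □p ∨ s is true.
      At 3: □p requires p at every successor {4, 5, 7}.
        At 4: p is true.
        At 5: p is true.
        At 7: p is true.
      So □p is true at 3.
    At 3: s is true, □s is true, so s ∧ □s is true.
      At 3: □s requires s at every successor {4, 5, 7}.
        At 4: s is true.
        At 5: s is true.
        At 7: s is true.
      So □s is true at 3.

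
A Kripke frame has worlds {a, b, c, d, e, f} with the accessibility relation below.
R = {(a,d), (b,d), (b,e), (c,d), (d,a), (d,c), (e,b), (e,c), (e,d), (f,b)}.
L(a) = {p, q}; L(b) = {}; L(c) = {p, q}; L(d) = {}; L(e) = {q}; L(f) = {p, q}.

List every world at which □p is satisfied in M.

Let φ = □p. Evaluate φ at each world:
  a (successors {d}): φ is false.
  b (successors {d, e}): φ is false.
  c (successors {d}): φ is false.
  d (successors {a, c}): φ is true.
  e (successors {b, c, d}): φ is false.
  f (successors {b}): φ is false.
For instance, at a:
  At a: □p requires p at every successor {d}.
    p fails at d, so □p is false at a.
Satisfying worlds: {d}

d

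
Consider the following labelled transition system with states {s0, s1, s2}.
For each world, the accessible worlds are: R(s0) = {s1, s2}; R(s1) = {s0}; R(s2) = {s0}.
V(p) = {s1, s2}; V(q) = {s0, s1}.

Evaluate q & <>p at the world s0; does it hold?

At s0: q is true, <>p is true, so q & <>p is true.
  At s0: <>p requires p at some successor in {s1, s2}.
    p holds at s1, so <>p is true at s0.

Yes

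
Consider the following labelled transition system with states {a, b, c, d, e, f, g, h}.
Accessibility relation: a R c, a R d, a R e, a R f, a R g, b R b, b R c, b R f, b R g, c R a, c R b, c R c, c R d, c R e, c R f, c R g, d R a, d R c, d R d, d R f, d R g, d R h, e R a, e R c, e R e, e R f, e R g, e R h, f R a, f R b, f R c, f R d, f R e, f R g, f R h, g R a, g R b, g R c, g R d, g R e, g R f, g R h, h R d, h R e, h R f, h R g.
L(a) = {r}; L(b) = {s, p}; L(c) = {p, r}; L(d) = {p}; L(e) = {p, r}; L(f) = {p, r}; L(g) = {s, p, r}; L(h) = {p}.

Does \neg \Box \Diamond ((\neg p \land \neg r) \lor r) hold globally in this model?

No

Recall that \Box ψ holds at a world iff ψ holds at every accessible world, and \Diamond ψ holds iff ψ holds at some accessible world.
Let φ = \neg \Box \Diamond ((\neg p \land \neg r) \lor r). Evaluate φ at each world:
  a (successors {c, d, e, f, g}): φ is false.
  b (successors {b, c, f, g}): φ is false.
  c (successors {a, b, c, d, e, f, g}): φ is false.
  d (successors {a, c, d, f, g, h}): φ is false.
  e (successors {a, c, e, f, g, h}): φ is false.
  f (successors {a, b, c, d, e, g, h}): φ is false.
  g (successors {a, b, c, d, e, f, h}): φ is false.
  h (successors {d, e, f, g}): φ is false.
Detail at a (counterexample):
  At a: \Box \Diamond ((\neg p \land \neg r) \lor r) is true, so \neg \Box \Diamond ((\neg p \land \neg r) \lor r) is false.
    At a: \Box \Diamond ((\neg p \land \neg r) \lor r) requires \Diamond ((\neg p \land \neg r) \lor r) at every successor {c, d, e, f, g}.
      At c: \Diamond ((\neg p \land \neg r) \lor r) is true.
      At d: \Diamond ((\neg p \land \neg r) \lor r) is true.
      At e: \Diamond ((\neg p \land \neg r) \lor r) is true.
      At f: \Diamond ((\neg p \land \neg r) \lor r) is true.
      At g: \Diamond ((\neg p \land \neg r) \lor r) is true.
    So \Box \Diamond ((\neg p \land \neg r) \lor r) is true at a.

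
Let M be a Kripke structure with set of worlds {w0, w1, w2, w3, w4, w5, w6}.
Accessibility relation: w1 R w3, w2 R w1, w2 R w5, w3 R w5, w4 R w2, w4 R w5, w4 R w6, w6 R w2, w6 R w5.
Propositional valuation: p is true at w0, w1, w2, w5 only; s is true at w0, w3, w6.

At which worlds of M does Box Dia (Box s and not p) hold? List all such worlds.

Recall that Box ψ holds at a world iff ψ holds at every accessible world, and Dia ψ holds iff ψ holds at some accessible world.
Let φ = Box Dia (Box s and not p). Evaluate φ at each world:
  w0 (successors ∅): φ is true.
  w1 (successors {w3}): φ is false.
  w2 (successors {w1, w5}): φ is false.
  w3 (successors {w5}): φ is false.
  w4 (successors {w2, w5, w6}): φ is false.
  w5 (successors ∅): φ is true.
  w6 (successors {w2, w5}): φ is false.
For instance, at w1:
  At w1: Box Dia (Box s and not p) requires Dia (Box s and not p) at every successor {w3}.
    Dia (Box s and not p) fails at w3, so Box Dia (Box s and not p) is false at w1.
      At w3: Dia (Box s and not p) requires Box s and not p at some successor in {w5}.
        At w5: Box s and not p is false.
      So Dia (Box s and not p) is false at w3.
Satisfying worlds: {w0, w5}

w0, w5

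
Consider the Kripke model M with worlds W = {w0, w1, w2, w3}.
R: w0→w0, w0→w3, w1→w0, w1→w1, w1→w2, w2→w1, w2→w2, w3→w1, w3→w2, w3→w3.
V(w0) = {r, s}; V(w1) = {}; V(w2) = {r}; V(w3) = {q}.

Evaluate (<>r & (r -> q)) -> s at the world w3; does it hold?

No

Recall that <>ψ holds at a world iff ψ holds at some accessible world.
At w3: <>r & (r -> q) is true, s is false, so (<>r & (r -> q)) -> s is false.
  At w3: <>r is true, r -> q is true, so <>r & (r -> q) is true.
    At w3: <>r requires r at some successor in {w1, w2, w3}.
      r holds at w2, so <>r is true at w3.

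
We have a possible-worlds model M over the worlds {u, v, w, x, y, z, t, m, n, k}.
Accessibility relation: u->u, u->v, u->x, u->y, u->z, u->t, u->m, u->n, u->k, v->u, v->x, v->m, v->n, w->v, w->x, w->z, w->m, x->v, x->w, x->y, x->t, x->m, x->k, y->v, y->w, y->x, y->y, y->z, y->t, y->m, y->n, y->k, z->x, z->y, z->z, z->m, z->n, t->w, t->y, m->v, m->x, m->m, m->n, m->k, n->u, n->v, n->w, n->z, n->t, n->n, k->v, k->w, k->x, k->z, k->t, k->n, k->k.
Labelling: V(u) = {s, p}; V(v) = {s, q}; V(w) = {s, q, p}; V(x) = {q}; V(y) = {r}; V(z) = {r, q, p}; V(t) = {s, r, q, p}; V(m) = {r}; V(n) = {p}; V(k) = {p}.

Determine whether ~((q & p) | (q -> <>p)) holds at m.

No

At m: (q & p) | (q -> <>p) is true, so ~((q & p) | (q -> <>p)) is false.
  At m: q & p is false, q -> <>p is true, so (q & p) | (q -> <>p) is true.
    At m: q is false, <>p is true, so q -> <>p is true.
      At m: <>p requires p at some successor in {v, x, m, n, k}.
        p holds at n, so <>p is true at m.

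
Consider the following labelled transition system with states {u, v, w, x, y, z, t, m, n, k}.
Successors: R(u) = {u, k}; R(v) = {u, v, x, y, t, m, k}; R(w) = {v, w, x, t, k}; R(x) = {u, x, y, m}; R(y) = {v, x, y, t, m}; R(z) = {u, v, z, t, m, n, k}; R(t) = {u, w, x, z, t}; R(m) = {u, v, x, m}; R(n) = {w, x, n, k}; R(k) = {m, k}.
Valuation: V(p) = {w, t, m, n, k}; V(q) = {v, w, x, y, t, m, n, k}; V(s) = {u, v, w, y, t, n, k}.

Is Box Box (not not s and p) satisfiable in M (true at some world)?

No

Let φ = Box Box (not not s and p). Evaluate φ at each world:
  u (successors {u, k}): φ is false.
  v (successors {u, v, x, y, t, m, k}): φ is false.
  w (successors {v, w, x, t, k}): φ is false.
  x (successors {u, x, y, m}): φ is false.
  y (successors {v, x, y, t, m}): φ is false.
  z (successors {u, v, z, t, m, n, k}): φ is false.
  t (successors {u, w, x, z, t}): φ is false.
  m (successors {u, v, x, m}): φ is false.
  n (successors {w, x, n, k}): φ is false.
  k (successors {m, k}): φ is false.
For instance, at x:
  At x: Box Box (not not s and p) requires Box (not not s and p) at every successor {u, x, y, m}.
    Box (not not s and p) fails at u, so Box Box (not not s and p) is false at x.
      At u: Box (not not s and p) requires not not s and p at every successor {u, k}.
        not not s and p fails at u, so Box (not not s and p) is false at u.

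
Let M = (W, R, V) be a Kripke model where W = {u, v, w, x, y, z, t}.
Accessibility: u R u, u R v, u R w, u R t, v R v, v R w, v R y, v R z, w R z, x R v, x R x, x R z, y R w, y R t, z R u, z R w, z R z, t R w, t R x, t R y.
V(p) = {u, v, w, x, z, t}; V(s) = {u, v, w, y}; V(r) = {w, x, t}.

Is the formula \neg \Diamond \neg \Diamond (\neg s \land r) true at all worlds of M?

No

Let φ = \neg \Diamond \neg \Diamond (\neg s \land r). Evaluate φ at each world:
  u (successors {u, v, w, t}): φ is false.
  v (successors {v, w, y, z}): φ is false.
  w (successors {z}): φ is false.
  x (successors {v, x, z}): φ is false.
  y (successors {w, t}): φ is false.
  z (successors {u, w, z}): φ is false.
  t (successors {w, x, y}): φ is false.
Detail at u (counterexample):
  At u: \Diamond \neg \Diamond (\neg s \land r) is true, so \neg \Diamond \neg \Diamond (\neg s \land r) is false.
    At u: \Diamond \neg \Diamond (\neg s \land r) requires \neg \Diamond (\neg s \land r) at some successor in {u, v, w, t}.
      \neg \Diamond (\neg s \land r) holds at v, so \Diamond \neg \Diamond (\neg s \land r) is true at u.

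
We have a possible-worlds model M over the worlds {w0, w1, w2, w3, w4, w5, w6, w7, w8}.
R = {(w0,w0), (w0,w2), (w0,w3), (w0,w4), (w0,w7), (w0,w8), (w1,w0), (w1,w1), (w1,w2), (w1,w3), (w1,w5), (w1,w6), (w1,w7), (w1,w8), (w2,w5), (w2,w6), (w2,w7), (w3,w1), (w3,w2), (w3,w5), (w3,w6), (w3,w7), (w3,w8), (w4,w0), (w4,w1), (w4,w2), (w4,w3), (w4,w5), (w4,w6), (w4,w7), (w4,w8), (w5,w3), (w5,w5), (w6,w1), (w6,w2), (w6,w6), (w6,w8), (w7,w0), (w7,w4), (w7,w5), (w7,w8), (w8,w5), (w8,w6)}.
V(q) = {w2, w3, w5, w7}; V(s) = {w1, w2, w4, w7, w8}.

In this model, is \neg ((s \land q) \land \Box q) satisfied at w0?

Yes

At w0: (s \land q) \land \Box q is false, so \neg ((s \land q) \land \Box q) is true.
  At w0: s \land q is false, \Box q is false, so (s \land q) \land \Box q is false.
    At w0: \Box q requires q at every successor {w0, w2, w3, w4, w7, w8}.
      q fails at w0, so \Box q is false at w0.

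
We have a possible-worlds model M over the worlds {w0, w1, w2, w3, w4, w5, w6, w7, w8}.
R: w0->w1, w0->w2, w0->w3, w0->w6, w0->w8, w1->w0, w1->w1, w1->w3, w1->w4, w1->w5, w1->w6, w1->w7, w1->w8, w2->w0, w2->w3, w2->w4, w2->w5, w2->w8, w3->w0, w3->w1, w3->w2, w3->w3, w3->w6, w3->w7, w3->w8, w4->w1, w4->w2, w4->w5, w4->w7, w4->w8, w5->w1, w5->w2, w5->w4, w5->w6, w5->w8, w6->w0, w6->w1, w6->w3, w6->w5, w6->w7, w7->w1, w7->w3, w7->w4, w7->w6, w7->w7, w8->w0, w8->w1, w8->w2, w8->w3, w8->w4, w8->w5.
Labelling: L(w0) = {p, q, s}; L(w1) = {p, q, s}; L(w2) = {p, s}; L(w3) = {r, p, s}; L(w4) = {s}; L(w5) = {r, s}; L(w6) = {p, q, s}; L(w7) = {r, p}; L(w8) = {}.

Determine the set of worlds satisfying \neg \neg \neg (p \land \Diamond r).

w4, w5, w8

Recall that \Diamond ψ holds at a world iff ψ holds at some accessible world.
Let φ = \neg \neg \neg (p \land \Diamond r). Evaluate φ at each world:
  w0 (successors {w1, w2, w3, w6, w8}): φ is false.
  w1 (successors {w0, w1, w3, w4, w5, w6, w7, w8}): φ is false.
  w2 (successors {w0, w3, w4, w5, w8}): φ is false.
  w3 (successors {w0, w1, w2, w3, w6, w7, w8}): φ is false.
  w4 (successors {w1, w2, w5, w7, w8}): φ is true.
  w5 (successors {w1, w2, w4, w6, w8}): φ is true.
  w6 (successors {w0, w1, w3, w5, w7}): φ is false.
  w7 (successors {w1, w3, w4, w6, w7}): φ is false.
  w8 (successors {w0, w1, w2, w3, w4, w5}): φ is true.
For instance, at w7:
  At w7: \neg \neg (p \land \Diamond r) is true, so \neg \neg \neg (p \land \Diamond r) is false.
    At w7: \neg (p \land \Diamond r) is false, so \neg \neg (p \land \Diamond r) is true.
      At w7: p \land \Diamond r is true, so \neg (p \land \Diamond r) is false.
Satisfying worlds: {w4, w5, w8}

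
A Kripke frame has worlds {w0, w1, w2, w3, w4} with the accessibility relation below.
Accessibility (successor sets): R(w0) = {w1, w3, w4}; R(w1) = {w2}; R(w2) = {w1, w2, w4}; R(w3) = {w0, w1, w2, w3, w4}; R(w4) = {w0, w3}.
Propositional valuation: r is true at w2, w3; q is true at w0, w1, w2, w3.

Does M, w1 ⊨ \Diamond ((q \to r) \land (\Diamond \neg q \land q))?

At w1: \Diamond ((q \to r) \land (\Diamond \neg q \land q)) requires (q \to r) \land (\Diamond \neg q \land q) at some successor in {w2}.
  (q \to r) \land (\Diamond \neg q \land q) holds at w2, so \Diamond ((q \to r) \land (\Diamond \neg q \land q)) is true at w1.
    At w2: q \to r is true, \Diamond \neg q \land q is true, so (q \to r) \land (\Diamond \neg q \land q) is true.
      At w2: \Diamond \neg q is true, q is true, so \Diamond \neg q \land q is true.

Yes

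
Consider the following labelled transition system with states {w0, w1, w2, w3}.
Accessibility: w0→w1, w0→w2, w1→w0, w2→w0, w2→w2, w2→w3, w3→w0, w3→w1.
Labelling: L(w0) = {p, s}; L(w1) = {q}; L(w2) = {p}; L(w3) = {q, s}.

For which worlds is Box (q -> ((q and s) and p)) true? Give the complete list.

Recall that Box ψ holds at a world iff ψ holds at every accessible world, and Dia ψ holds iff ψ holds at some accessible world.
Let φ = Box (q -> ((q and s) and p)). Evaluate φ at each world:
  w0 (successors {w1, w2}): φ is false.
  w1 (successors {w0}): φ is true.
  w2 (successors {w0, w2, w3}): φ is false.
  w3 (successors {w0, w1}): φ is false.
For instance, at w2:
  At w2: Box (q -> ((q and s) and p)) requires q -> ((q and s) and p) at every successor {w0, w2, w3}.
    q -> ((q and s) and p) fails at w3, so Box (q -> ((q and s) and p)) is false at w2.
Satisfying worlds: {w1}

w1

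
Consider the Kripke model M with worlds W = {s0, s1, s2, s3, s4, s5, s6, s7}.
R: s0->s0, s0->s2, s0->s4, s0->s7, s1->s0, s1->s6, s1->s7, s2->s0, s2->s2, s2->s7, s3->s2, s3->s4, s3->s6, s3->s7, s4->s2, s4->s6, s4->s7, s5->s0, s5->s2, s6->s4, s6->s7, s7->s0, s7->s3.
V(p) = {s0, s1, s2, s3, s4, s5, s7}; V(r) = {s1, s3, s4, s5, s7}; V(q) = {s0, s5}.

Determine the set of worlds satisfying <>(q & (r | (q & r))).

none

Let φ = <>(q & (r | (q & r))). Evaluate φ at each world:
  s0 (successors {s0, s2, s4, s7}): φ is false.
  s1 (successors {s0, s6, s7}): φ is false.
  s2 (successors {s0, s2, s7}): φ is false.
  s3 (successors {s2, s4, s6, s7}): φ is false.
  s4 (successors {s2, s6, s7}): φ is false.
  s5 (successors {s0, s2}): φ is false.
  s6 (successors {s4, s7}): φ is false.
  s7 (successors {s0, s3}): φ is false.
For instance, at s4:
  At s4: <>(q & (r | (q & r))) requires q & (r | (q & r)) at some successor in {s2, s6, s7}.
    At s2: q & (r | (q & r)) is false.
    At s6: q & (r | (q & r)) is false.
    At s7: q & (r | (q & r)) is false.
  So <>(q & (r | (q & r))) is false at s4.
Satisfying worlds: none.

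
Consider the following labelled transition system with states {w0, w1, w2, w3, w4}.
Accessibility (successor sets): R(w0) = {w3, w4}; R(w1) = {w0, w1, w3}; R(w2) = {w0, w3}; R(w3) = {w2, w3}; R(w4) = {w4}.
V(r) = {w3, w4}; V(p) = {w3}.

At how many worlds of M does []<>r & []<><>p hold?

3

Let φ = []<>r & []<><>p. Evaluate φ at each world:
  w0 (successors {w3, w4}): φ is false.
  w1 (successors {w0, w1, w3}): φ is true.
  w2 (successors {w0, w3}): φ is true.
  w3 (successors {w2, w3}): φ is true.
  w4 (successors {w4}): φ is false.
For instance, at w3:
  At w3: []<>r is true, []<><>p is true, so []<>r & []<><>p is true.
    At w3: []<>r requires <>r at every successor {w2, w3}.
      At w2: <>r is true.
      At w3: <>r is true.
    So []<>r is true at w3.
    At w3: []<><>p requires <><>p at every successor {w2, w3}.
      At w2: <><>p is true.
      At w3: <><>p is true.
    So []<><>p is true at w3.
Satisfying worlds: {w1, w2, w3}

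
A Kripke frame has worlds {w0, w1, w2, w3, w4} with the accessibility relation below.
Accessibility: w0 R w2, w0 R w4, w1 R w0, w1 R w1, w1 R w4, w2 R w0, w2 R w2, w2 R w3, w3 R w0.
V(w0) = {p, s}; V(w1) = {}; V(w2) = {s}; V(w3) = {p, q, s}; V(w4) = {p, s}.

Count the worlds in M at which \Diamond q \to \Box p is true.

Let φ = \Diamond q \to \Box p. Evaluate φ at each world:
  w0 (successors {w2, w4}): φ is true.
  w1 (successors {w0, w1, w4}): φ is true.
  w2 (successors {w0, w2, w3}): φ is false.
  w3 (successors {w0}): φ is true.
  w4 (successors ∅): φ is true.
For instance, at w1:
  At w1: \Diamond q is false, \Box p is false, so \Diamond q \to \Box p is true.
    At w1: \Diamond q requires q at some successor in {w0, w1, w4}.
      At w0: q is false.
      At w1: q is false.
      At w4: q is false.
    So \Diamond q is false at w1.
    At w1: \Box p requires p at every successor {w0, w1, w4}.
      p fails at w1, so \Box p is false at w1.
Satisfying worlds: {w0, w1, w3, w4}

4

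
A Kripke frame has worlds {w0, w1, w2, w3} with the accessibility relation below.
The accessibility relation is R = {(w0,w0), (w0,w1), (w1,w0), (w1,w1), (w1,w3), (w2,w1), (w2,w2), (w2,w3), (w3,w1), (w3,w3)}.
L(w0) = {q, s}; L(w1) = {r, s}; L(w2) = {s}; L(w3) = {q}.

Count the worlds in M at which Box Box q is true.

0

Let φ = Box Box q. Evaluate φ at each world:
  w0 (successors {w0, w1}): φ is false.
  w1 (successors {w0, w1, w3}): φ is false.
  w2 (successors {w1, w2, w3}): φ is false.
  w3 (successors {w1, w3}): φ is false.
For instance, at w0:
  At w0: Box Box q requires Box q at every successor {w0, w1}.
    Box q fails at w0, so Box Box q is false at w0.
      At w0: Box q requires q at every successor {w0, w1}.
        q fails at w1, so Box q is false at w0.
Satisfying worlds: none.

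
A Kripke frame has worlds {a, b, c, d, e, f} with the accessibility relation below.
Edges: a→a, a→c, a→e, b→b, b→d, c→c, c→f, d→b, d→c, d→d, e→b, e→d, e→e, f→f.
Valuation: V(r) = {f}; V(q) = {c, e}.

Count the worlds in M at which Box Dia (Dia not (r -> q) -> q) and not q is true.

Recall that Box ψ holds at a world iff ψ holds at every accessible world, and Dia ψ holds iff ψ holds at some accessible world.
Let φ = Box Dia (Dia not (r -> q) -> q) and not q. Evaluate φ at each world:
  a (successors {a, c, e}): φ is true.
  b (successors {b, d}): φ is true.
  c (successors {c, f}): φ is false.
  d (successors {b, c, d}): φ is true.
  e (successors {b, d, e}): φ is false.
  f (successors {f}): φ is false.
For instance, at d:
  At d: Box Dia (Dia not (r -> q) -> q) is true, not q is true, so Box Dia (Dia not (r -> q) -> q) and not q is true.
    At d: Box Dia (Dia not (r -> q) -> q) requires Dia (Dia not (r -> q) -> q) at every successor {b, c, d}.
      At b: Dia (Dia not (r -> q) -> q) is true.
      At c: Dia (Dia not (r -> q) -> q) is true.
      At d: Dia (Dia not (r -> q) -> q) is true.
    So Box Dia (Dia not (r -> q) -> q) is true at d.
Satisfying worlds: {a, b, d}

3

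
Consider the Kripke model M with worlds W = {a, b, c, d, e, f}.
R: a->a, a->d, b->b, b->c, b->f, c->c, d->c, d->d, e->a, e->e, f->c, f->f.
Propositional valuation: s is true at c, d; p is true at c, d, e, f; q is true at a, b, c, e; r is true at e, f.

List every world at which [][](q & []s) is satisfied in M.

c

Recall that []ψ holds at a world iff ψ holds at every accessible world, and <>ψ holds iff ψ holds at some accessible world.
Let φ = [][](q & []s). Evaluate φ at each world:
  a (successors {a, d}): φ is false.
  b (successors {b, c, f}): φ is false.
  c (successors {c}): φ is true.
  d (successors {c, d}): φ is false.
  e (successors {a, e}): φ is false.
  f (successors {c, f}): φ is false.
For instance, at e:
  At e: [][](q & []s) requires [](q & []s) at every successor {a, e}.
    [](q & []s) fails at a, so [][](q & []s) is false at e.
      At a: [](q & []s) requires q & []s at every successor {a, d}.
        q & []s fails at a, so [](q & []s) is false at a.
Satisfying worlds: {c}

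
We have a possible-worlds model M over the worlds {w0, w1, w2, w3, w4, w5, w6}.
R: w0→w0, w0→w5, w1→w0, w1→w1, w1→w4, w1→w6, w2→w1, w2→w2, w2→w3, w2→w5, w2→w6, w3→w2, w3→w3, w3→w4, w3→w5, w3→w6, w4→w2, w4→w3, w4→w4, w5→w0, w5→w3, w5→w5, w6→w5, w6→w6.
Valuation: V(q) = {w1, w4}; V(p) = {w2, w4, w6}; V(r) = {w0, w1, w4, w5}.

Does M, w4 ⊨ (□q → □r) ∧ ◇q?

Recall that □ψ holds at a world iff ψ holds at every accessible world, and ◇ψ holds iff ψ holds at some accessible world.
At w4: □q → □r is true, ◇q is true, so (□q → □r) ∧ ◇q is true.
  At w4: □q is false, □r is false, so □q → □r is true.
    At w4: □q requires q at every successor {w2, w3, w4}.
      q fails at w2, so □q is false at w4.
    At w4: □r requires r at every successor {w2, w3, w4}.
      r fails at w2, so □r is false at w4.
  At w4: ◇q requires q at some successor in {w2, w3, w4}.
    q holds at w4, so ◇q is true at w4.

Yes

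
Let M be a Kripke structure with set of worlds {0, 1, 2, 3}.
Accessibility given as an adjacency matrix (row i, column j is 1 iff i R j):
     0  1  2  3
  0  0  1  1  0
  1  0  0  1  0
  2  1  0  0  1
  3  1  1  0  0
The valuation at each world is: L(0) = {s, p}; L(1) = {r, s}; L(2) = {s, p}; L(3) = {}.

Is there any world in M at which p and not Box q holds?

Yes

Recall that Box ψ holds at a world iff ψ holds at every accessible world, and Dia ψ holds iff ψ holds at some accessible world.
Let φ = p and not Box q. Evaluate φ at each world:
  0 (successors {1, 2}): φ is true.
  1 (successors {2}): φ is false.
  2 (successors {0, 3}): φ is true.
  3 (successors {0, 1}): φ is false.
Detail at 0 (witness):
  At 0: p is true, not Box q is true, so p and not Box q is true.
    At 0: Box q is false, so not Box q is true.
      At 0: Box q requires q at every successor {1, 2}.
        q fails at 1, so Box q is false at 0.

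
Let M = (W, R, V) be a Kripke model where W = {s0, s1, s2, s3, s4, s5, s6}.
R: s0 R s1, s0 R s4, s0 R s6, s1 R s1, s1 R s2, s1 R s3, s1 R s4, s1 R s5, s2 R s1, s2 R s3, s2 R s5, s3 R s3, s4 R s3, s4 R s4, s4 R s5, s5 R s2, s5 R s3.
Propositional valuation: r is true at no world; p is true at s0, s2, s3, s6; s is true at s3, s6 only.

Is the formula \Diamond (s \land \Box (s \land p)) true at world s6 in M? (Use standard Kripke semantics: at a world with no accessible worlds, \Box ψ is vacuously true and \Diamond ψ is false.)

No

Recall that \Box ψ holds at a world iff ψ holds at every accessible world, and \Diamond ψ holds iff ψ holds at some accessible world.
At s6: no accessible worlds, so \Diamond (s \land \Box (s \land p)) is false.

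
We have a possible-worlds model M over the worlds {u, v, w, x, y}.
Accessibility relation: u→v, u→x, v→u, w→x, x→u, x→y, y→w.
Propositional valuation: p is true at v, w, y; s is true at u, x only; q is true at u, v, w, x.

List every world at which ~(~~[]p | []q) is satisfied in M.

Let φ = ~(~~[]p | []q). Evaluate φ at each world:
  u (successors {v, x}): φ is false.
  v (successors {u}): φ is false.
  w (successors {x}): φ is false.
  x (successors {u, y}): φ is true.
  y (successors {w}): φ is false.
For instance, at u:
  At u: ~~[]p | []q is true, so ~(~~[]p | []q) is false.
    At u: ~~[]p is false, []q is true, so ~~[]p | []q is true.
      At u: ~[]p is true, so ~~[]p is false.
      At u: []q requires q at every successor {v, x}.
        At v: q is true.
        At x: q is true.
      So []q is true at u.
Satisfying worlds: {x}

x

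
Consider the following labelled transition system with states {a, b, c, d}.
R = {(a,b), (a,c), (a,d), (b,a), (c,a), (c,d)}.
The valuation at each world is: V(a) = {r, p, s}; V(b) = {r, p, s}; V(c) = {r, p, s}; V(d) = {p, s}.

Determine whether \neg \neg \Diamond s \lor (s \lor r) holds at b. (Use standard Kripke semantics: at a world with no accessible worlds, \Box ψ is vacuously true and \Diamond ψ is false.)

Yes

At b: \neg \neg \Diamond s is true, s \lor r is true, so \neg \neg \Diamond s \lor (s \lor r) is true.
  At b: \neg \Diamond s is false, so \neg \neg \Diamond s is true.
    At b: \Diamond s is true, so \neg \Diamond s is false.
      At b: \Diamond s requires s at some successor in {a}.
        s holds at a, so \Diamond s is true at b.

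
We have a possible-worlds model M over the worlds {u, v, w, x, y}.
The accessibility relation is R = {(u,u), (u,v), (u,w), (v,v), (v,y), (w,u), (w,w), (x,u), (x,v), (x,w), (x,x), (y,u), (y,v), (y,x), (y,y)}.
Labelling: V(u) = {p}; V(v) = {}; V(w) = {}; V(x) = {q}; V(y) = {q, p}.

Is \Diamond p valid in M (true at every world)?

Recall that \Diamond ψ holds at a world iff ψ holds at some accessible world.
Let φ = \Diamond p. Evaluate φ at each world:
  u (successors {u, v, w}): φ is true.
  v (successors {v, y}): φ is true.
  w (successors {u, w}): φ is true.
  x (successors {u, v, w, x}): φ is true.
  y (successors {u, v, x, y}): φ is true.
For instance, at y:
  At y: \Diamond p requires p at some successor in {u, v, x, y}.
    p holds at u, so \Diamond p is true at y.

Yes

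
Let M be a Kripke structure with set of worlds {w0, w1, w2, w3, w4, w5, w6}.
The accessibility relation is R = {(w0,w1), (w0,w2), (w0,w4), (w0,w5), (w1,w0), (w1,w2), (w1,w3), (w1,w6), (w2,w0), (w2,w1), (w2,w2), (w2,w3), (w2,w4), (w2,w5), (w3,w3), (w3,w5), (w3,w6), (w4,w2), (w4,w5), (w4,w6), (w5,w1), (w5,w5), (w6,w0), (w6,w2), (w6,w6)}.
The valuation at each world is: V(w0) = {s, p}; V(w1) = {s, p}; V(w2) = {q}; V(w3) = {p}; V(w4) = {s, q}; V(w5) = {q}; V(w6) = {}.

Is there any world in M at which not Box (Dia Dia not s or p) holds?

No

Let φ = not Box (Dia Dia not s or p). Evaluate φ at each world:
  w0 (successors {w1, w2, w4, w5}): φ is false.
  w1 (successors {w0, w2, w3, w6}): φ is false.
  w2 (successors {w0, w1, w2, w3, w4, w5}): φ is false.
  w3 (successors {w3, w5, w6}): φ is false.
  w4 (successors {w2, w5, w6}): φ is false.
  w5 (successors {w1, w5}): φ is false.
  w6 (successors {w0, w2, w6}): φ is false.
For instance, at w4:
  At w4: Box (Dia Dia not s or p) is true, so not Box (Dia Dia not s or p) is false.
    At w4: Box (Dia Dia not s or p) requires Dia Dia not s or p at every successor {w2, w5, w6}.
      At w2: Dia Dia not s or p is true.
      At w5: Dia Dia not s or p is true.
      At w6: Dia Dia not s or p is true.
    So Box (Dia Dia not s or p) is true at w4.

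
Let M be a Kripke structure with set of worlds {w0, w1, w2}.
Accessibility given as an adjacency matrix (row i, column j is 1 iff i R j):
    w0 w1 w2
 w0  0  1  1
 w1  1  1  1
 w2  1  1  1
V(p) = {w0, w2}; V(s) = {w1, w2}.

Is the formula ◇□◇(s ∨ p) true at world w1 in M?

At w1: ◇□◇(s ∨ p) requires □◇(s ∨ p) at some successor in {w0, w1, w2}.
  □◇(s ∨ p) holds at w0, so ◇□◇(s ∨ p) is true at w1.
    At w0: □◇(s ∨ p) requires ◇(s ∨ p) at every successor {w1, w2}.
      At w1: ◇(s ∨ p) is true.
      At w2: ◇(s ∨ p) is true.
    So □◇(s ∨ p) is true at w0.

Yes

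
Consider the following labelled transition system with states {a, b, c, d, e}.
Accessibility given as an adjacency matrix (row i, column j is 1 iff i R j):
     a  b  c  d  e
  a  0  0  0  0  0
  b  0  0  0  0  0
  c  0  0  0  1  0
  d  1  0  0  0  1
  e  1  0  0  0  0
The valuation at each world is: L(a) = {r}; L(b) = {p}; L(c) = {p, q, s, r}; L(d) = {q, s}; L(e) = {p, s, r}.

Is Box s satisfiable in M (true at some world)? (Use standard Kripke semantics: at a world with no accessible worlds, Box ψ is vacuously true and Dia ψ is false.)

Yes

Recall that Box ψ holds at a world iff ψ holds at every accessible world, and Dia ψ holds iff ψ holds at some accessible world.
Let φ = Box s. Evaluate φ at each world:
  a (successors ∅): φ is true.
  b (successors ∅): φ is true.
  c (successors {d}): φ is true.
  d (successors {a, e}): φ is false.
  e (successors {a}): φ is false.
Detail at a (witness):
  At a: no accessible worlds, so Box s holds vacuously.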